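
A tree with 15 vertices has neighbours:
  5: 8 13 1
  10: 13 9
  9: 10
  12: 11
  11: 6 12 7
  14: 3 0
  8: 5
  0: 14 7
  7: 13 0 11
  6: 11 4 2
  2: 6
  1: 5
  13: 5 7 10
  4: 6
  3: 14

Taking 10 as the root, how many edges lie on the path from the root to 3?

10 – 13 – 7 – 0 – 14 – 3 — 5 edges.

5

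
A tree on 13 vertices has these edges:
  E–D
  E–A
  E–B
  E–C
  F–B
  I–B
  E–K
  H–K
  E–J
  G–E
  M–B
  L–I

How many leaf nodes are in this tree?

9

Degree-1 nodes: A, C, D, F, G, H, J, L, M — 9 of them.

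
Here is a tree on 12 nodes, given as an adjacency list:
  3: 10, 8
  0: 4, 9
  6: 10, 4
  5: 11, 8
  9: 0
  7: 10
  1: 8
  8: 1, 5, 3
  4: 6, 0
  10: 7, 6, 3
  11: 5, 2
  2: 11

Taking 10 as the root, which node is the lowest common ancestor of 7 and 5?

7's ancestor chain is 7, 10 and 5's is 5, 8, 3, 10; they first meet at 10.

10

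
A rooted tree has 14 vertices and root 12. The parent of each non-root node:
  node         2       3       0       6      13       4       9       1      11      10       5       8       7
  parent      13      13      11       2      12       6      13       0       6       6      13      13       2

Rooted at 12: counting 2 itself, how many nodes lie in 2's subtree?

Descendants of 2 (including itself): 2, 6, 7, 11, 4, 10, 0, 1. That's 8.

8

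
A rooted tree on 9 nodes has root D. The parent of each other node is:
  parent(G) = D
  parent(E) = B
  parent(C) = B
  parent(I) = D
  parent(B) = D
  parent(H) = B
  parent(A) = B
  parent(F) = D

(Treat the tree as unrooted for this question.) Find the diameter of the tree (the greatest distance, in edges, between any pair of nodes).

BFS from I reaches H last, at distance 3; BFS from H confirms no node is farther.
Path: I – D – B – H.

3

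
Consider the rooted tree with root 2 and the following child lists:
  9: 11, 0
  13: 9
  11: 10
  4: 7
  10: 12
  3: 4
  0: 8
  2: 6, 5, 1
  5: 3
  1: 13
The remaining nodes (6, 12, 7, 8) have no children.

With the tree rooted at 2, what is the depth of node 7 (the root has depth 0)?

4

Path from 2 to 7: 2 – 5 – 3 – 4 – 7, which has 4 edges.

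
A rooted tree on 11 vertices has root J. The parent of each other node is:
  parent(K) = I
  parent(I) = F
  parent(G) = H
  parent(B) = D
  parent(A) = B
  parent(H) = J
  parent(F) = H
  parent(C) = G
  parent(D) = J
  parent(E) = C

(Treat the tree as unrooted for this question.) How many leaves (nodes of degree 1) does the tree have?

Degree-1 nodes: A, E, K — 3 of them.

3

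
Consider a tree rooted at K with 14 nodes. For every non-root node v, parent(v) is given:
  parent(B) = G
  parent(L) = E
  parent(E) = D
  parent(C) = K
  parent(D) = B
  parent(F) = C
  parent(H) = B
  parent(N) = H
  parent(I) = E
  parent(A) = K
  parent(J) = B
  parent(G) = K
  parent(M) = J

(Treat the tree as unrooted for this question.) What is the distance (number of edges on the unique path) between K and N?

4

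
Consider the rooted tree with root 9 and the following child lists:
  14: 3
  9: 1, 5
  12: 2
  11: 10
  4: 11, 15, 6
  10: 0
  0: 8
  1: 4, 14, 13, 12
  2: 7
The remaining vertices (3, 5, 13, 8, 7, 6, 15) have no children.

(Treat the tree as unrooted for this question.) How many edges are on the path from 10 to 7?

6

The path is 10 - 11 - 4 - 1 - 12 - 2 - 7, which has 6 edges.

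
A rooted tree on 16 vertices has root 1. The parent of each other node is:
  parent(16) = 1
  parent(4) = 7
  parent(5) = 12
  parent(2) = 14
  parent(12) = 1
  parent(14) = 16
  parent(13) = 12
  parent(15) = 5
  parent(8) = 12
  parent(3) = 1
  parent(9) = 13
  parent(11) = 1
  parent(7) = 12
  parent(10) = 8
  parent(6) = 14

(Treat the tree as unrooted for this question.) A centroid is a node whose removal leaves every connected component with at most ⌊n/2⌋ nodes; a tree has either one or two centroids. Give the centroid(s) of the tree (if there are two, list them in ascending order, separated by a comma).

Removing 12 splits the tree into components of sizes 7, 2, 2, 2, 2; the largest is 7 ≤ ⌊16/2⌋ = 8.
Every other node leaves some component of size > 8, so the centroid is unique.

12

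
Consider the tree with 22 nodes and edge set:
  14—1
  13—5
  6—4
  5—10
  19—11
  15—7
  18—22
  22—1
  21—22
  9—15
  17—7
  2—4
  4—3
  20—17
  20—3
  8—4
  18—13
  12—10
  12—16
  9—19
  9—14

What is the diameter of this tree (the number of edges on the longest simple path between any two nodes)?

16

A longest path is 16-12-10-5-13-18-22-1-14-9-15-7-17-20-3-4-2, with 16 edges.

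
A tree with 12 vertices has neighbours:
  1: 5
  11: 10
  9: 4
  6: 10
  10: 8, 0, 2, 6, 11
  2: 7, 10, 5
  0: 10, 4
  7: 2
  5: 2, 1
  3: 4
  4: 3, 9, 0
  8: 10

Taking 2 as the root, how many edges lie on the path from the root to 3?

4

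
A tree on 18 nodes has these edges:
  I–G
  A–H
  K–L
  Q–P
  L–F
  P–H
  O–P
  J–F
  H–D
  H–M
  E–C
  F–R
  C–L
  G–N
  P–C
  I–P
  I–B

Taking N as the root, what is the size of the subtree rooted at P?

Descendants of P (including itself): P, C, H, Q, O, L, E, M, D, A, F, K, J, R. That's 14.

14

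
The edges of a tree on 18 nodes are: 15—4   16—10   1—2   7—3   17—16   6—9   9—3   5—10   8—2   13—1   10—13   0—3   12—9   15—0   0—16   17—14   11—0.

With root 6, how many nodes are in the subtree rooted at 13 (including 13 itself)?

4

13's subtree: {13, 1, 2, 8}, size 4.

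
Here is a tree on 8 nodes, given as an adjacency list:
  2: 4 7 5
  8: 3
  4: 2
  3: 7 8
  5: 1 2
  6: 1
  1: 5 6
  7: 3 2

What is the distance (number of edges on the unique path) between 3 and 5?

Walking from 3: 3 - 7 - 2 - 5. Length 3.

3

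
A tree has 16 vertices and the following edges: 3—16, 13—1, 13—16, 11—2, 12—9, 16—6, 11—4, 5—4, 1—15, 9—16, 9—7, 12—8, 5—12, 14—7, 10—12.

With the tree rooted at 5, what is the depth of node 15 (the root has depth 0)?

6

Path from 5 to 15: 5–12–9–16–13–1–15, which has 6 edges.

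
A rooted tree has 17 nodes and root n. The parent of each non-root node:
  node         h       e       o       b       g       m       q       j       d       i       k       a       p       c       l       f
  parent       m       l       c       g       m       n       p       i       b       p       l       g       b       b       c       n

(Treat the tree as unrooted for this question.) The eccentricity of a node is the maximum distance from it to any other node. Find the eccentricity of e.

7

The node farthest from e is f, via e–l–c–b–g–m–n–f — 7 edges.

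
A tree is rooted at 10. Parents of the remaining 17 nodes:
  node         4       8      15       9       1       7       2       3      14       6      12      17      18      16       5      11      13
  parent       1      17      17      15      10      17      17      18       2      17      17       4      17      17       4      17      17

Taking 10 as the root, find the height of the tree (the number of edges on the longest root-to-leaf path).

5

The longest root-to-leaf path is 10 → 1 → 4 → 17 → 18 → 3 (5 edges).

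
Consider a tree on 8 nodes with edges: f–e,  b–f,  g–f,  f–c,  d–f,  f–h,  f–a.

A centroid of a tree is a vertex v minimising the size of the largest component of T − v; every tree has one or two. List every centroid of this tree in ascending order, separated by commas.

f

Removing f splits the tree into components of sizes 1, 1, 1, 1, 1, 1, 1; the largest is 1 ≤ ⌊8/2⌋ = 4.
No neighbour of f does as well, so f is the unique centroid.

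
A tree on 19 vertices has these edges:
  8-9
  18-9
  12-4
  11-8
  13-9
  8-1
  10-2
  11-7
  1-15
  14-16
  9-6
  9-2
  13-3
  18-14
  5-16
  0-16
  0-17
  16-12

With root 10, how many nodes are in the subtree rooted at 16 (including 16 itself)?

6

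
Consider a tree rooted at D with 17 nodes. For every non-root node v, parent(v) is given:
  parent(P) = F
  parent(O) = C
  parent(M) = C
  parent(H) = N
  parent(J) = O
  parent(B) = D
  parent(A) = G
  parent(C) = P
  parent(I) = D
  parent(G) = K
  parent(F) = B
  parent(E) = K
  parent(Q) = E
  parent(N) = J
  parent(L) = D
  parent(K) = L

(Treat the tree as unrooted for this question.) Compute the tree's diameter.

12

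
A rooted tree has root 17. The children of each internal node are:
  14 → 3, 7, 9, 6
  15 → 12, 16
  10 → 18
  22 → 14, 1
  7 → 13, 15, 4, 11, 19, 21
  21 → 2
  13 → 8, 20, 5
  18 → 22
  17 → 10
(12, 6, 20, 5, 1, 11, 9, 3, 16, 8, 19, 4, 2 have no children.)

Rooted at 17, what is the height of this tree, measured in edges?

7

The longest root-to-leaf path is 17-10-18-22-14-7-13-8 (7 edges).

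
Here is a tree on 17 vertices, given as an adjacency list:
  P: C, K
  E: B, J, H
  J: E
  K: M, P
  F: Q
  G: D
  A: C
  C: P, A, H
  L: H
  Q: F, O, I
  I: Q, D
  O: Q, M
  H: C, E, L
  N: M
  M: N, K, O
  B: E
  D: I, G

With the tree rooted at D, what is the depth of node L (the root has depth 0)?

Climbing from L to the root: L → H → C → P → K → M → O → Q → I → D. That's 9 steps.

9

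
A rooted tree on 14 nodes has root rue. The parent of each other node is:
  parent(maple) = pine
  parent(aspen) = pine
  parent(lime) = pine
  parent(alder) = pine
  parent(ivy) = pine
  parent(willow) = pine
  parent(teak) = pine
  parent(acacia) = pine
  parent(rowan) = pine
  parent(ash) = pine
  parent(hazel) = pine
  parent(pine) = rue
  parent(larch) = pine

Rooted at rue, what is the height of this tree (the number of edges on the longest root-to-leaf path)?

A deepest node is aspen, reached by rue–pine–aspen.
That path has 2 edges, so the height is 2.

2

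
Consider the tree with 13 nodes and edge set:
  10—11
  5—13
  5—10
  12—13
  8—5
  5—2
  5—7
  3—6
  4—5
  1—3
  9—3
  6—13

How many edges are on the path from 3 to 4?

4

Walking from 3: 3 – 6 – 13 – 5 – 4. Length 4.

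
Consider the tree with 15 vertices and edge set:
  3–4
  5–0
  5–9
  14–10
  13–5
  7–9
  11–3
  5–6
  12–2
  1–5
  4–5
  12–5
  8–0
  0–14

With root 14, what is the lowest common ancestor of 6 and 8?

Path 6→root: 6 5 0 14; path 8→root: 8 0 14.
First common node: 0.

0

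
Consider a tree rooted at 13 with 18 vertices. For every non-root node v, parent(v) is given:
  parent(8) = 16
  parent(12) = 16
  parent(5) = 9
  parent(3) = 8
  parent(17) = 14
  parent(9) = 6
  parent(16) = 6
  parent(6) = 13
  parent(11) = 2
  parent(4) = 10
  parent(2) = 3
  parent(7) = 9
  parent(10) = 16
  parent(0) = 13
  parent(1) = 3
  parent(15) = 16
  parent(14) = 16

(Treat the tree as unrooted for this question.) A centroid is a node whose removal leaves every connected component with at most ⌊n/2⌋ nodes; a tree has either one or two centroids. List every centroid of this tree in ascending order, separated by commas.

16

If 16 is removed the pieces have sizes 6, 5, 2, 2, 1, 1, all ≤ ⌊18/2⌋ = 9.
No neighbour of 16 does as well, so 16 is the unique centroid.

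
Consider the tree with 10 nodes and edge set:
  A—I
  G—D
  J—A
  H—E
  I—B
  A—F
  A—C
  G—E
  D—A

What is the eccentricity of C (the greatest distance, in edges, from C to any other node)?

A farthest node from C is H.
The path C-A-D-G-E-H has 5 edges.

5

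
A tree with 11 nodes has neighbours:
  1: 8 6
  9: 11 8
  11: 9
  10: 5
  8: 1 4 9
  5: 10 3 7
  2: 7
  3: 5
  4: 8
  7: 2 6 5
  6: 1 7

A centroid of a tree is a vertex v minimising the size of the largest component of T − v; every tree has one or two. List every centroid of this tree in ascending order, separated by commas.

6

If 6 is removed the pieces have sizes 5, 5, all ≤ ⌊11/2⌋ = 5.
No neighbour of 6 does as well, so 6 is the unique centroid.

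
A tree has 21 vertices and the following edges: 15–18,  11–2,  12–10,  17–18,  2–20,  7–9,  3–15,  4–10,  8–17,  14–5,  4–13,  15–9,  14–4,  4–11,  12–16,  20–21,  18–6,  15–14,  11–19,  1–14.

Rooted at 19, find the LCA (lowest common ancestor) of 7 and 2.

11

7's ancestor chain is 7, 9, 15, 14, 4, 11, 19 and 2's is 2, 11, 19; they first meet at 11.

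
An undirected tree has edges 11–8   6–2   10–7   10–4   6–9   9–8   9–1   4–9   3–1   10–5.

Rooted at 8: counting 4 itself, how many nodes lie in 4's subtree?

4

Descendants of 4 (including itself): 4, 10, 5, 7. That's 4.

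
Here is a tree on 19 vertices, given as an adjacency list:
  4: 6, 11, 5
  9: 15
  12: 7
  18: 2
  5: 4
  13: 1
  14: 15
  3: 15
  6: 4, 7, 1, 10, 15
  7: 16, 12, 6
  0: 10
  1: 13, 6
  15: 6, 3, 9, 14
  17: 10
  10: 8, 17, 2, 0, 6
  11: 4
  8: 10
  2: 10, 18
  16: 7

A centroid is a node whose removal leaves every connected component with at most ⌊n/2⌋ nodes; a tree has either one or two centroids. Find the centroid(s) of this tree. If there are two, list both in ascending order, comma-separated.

6

Removing 6 splits the tree into components of sizes 6, 4, 3, 3, 2; the largest is 6 ≤ ⌊19/2⌋ = 9.
No neighbour of 6 does as well, so 6 is the unique centroid.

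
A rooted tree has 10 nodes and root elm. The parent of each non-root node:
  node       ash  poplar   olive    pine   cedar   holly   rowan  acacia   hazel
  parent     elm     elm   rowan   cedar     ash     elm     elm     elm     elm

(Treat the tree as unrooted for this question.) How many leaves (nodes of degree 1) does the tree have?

The leaves are acacia, hazel, holly, olive, pine, poplar.
That is 6 leaves.

6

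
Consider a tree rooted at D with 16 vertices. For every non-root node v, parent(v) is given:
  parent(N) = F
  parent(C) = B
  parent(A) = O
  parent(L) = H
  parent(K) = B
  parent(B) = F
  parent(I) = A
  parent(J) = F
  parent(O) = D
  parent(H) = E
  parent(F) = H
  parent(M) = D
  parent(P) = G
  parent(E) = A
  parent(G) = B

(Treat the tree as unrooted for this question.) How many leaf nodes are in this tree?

Exactly 8 nodes have a single neighbour: C, I, J, K, L, M, N, P.

8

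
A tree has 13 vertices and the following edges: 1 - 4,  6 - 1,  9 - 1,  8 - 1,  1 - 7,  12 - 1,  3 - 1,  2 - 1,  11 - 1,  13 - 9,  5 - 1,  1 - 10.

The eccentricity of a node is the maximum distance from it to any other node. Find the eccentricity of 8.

3

A farthest node from 8 is 13.
The path 8–1–9–13 has 3 edges.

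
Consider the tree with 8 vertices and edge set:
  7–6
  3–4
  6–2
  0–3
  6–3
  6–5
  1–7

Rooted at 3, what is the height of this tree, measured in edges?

3

A deepest node is 1, reached by 3 – 6 – 7 – 1.
That path has 3 edges, so the height is 3.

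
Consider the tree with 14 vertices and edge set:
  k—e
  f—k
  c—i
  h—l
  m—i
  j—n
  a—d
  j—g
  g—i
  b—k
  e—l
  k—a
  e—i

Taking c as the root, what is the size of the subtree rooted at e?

e's subtree: {e, l, k, h, f, b, a, d}, size 8.

8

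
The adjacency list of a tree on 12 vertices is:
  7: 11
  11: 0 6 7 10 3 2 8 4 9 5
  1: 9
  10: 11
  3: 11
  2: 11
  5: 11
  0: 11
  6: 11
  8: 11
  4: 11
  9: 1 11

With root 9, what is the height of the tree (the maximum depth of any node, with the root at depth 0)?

The longest root-to-leaf path is 9 – 11 – 7 (2 edges).

2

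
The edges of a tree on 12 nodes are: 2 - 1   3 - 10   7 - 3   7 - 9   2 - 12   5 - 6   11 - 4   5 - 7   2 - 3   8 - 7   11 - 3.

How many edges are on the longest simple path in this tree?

BFS from 4 reaches 6 last, at distance 5; BFS from 6 confirms no node is farther.
Path: 4-11-3-7-5-6.

5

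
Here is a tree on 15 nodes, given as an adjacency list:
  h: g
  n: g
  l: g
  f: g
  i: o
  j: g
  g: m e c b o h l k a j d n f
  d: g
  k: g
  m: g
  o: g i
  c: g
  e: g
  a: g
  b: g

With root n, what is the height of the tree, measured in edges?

3

A deepest node is i, reached by n – g – o – i.
That path has 3 edges, so the height is 3.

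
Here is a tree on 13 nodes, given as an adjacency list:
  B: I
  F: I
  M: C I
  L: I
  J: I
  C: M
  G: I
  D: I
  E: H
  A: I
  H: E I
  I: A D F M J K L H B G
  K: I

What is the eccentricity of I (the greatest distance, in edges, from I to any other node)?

Distances from I peak at 2, attained at E (C also at distance 2).
I–H–E

2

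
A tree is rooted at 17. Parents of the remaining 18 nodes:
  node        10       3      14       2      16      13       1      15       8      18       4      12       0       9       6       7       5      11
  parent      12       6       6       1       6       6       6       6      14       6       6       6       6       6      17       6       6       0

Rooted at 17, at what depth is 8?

3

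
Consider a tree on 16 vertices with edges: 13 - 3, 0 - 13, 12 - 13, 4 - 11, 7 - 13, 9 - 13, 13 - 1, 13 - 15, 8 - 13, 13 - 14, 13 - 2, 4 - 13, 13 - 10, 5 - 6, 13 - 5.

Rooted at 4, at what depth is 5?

2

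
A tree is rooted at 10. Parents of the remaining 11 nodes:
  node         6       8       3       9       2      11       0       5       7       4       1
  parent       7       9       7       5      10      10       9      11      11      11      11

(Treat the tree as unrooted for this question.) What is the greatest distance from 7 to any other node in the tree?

Distances from 7 peak at 4, attained at 8 (0 also at distance 4).
7 – 11 – 5 – 9 – 8

4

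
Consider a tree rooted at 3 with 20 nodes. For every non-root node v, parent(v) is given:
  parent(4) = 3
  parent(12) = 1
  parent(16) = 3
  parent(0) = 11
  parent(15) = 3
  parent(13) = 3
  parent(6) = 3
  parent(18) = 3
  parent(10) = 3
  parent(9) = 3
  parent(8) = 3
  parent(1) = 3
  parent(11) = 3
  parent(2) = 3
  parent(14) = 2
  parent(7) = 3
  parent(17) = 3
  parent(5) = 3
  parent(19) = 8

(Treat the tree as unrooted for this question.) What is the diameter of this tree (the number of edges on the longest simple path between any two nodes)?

4

BFS from 14 reaches 12 last, at distance 4; BFS from 12 confirms no node is farther.
Path: 14 – 2 – 3 – 1 – 12.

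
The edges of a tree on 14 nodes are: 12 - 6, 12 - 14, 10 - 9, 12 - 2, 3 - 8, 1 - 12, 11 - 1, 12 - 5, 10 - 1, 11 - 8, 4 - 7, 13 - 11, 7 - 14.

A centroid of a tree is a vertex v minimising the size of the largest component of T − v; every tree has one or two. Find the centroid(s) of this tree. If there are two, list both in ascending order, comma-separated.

Removing 12 splits the tree into components of sizes 7, 3, 1, 1, 1; the largest is 7 ≤ ⌊14/2⌋ = 7.
Its neighbour 1 also leaves a largest component of size 7, so both are centroids.

1, 12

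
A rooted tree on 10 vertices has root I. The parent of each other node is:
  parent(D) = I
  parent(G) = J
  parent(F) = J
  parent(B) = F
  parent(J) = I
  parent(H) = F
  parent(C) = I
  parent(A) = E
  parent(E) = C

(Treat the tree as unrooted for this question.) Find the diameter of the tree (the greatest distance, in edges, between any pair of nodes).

6

A longest path is B-F-J-I-C-E-A, with 6 edges.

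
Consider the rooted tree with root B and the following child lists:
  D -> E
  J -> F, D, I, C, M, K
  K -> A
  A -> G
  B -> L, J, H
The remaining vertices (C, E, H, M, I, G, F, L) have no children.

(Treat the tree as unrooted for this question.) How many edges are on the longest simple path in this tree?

Starting from G, a farthest node is H at distance 5.
One longest path: G–A–K–J–B–H.
So the diameter is 5.

5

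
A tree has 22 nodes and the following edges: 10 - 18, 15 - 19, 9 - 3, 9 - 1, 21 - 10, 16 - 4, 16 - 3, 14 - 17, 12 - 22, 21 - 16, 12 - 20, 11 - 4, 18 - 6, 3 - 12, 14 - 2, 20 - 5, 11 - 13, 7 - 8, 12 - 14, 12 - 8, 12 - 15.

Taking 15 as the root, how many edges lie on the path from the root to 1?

Climbing from 1 to the root: 1 → 9 → 3 → 12 → 15. That's 4 steps.

4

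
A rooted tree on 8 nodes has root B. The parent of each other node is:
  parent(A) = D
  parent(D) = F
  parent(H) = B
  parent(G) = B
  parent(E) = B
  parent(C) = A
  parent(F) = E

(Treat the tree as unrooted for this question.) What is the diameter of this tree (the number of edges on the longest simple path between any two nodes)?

A longest path is C - A - D - F - E - B - G, with 6 edges.

6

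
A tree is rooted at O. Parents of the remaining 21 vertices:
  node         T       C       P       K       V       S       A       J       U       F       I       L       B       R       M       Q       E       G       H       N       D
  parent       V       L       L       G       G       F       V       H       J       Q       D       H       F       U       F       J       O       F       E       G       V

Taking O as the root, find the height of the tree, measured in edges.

9

A deepest node is I, reached by O – E – H – J – Q – F – G – V – D – I.
That path has 9 edges, so the height is 9.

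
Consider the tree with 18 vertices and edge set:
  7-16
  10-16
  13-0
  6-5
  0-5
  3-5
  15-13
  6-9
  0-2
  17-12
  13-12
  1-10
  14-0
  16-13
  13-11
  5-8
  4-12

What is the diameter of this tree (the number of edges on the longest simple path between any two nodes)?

BFS from 9 reaches 1 last, at distance 7; BFS from 1 confirms no node is farther.
Path: 9 - 6 - 5 - 0 - 13 - 16 - 10 - 1.

7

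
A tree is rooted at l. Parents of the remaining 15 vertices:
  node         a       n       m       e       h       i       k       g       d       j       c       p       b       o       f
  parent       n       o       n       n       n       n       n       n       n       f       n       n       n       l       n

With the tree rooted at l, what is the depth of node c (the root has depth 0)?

3

Path from l to c: l – o – n – c, which has 3 edges.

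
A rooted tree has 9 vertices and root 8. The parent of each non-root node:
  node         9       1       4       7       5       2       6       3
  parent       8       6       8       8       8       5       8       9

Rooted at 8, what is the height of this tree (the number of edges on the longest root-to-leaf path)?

2

A deepest node is 2, reached by 8-5-2.
That path has 2 edges, so the height is 2.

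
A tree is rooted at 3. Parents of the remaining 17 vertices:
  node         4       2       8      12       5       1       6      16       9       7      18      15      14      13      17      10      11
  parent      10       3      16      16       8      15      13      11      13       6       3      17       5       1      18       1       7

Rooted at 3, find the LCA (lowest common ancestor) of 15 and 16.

Ancestors of 15 (toward the root): 15, 17, 18, 3.
Ancestors of 16: 16, 11, 7, 6, 13, 1, 15, 17, 18, 3.
The deepest node appearing in both lists is 15.

15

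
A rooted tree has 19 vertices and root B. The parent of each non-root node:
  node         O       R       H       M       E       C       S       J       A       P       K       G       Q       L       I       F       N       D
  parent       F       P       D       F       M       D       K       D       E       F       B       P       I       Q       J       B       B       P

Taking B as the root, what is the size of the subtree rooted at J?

J's subtree: {J, I, Q, L}, size 4.

4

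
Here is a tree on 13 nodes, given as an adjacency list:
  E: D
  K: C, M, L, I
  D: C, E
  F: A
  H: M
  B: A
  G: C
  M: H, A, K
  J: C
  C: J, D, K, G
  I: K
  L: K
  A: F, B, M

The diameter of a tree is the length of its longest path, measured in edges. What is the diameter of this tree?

6

Starting from B, a farthest node is E at distance 6.
One longest path: B – A – M – K – C – D – E.
So the diameter is 6.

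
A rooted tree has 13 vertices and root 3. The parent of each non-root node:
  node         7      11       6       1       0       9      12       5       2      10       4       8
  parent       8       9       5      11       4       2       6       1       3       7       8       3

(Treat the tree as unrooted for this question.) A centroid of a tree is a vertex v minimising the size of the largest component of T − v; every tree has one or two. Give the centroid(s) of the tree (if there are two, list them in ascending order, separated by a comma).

Delete 2: the remaining components have sizes 6, 6. Max 6 ≤ 6, so 2 is a centroid.
No neighbour of 2 does as well, so 2 is the unique centroid.

2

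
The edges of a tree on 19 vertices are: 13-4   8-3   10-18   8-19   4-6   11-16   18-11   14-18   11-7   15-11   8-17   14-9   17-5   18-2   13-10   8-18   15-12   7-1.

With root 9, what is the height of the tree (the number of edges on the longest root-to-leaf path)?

6

A deepest node is 6, reached by 9–14–18–10–13–4–6.
That path has 6 edges, so the height is 6.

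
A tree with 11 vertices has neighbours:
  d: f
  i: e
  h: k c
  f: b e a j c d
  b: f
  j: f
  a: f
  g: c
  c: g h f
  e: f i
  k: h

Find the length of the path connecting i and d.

i - e - f - d: 3 edges.

3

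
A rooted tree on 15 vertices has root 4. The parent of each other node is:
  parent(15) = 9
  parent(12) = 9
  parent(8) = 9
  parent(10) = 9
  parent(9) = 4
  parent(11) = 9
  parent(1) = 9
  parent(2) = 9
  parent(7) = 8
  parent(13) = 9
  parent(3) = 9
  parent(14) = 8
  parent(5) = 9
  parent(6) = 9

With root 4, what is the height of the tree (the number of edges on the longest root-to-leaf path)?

A deepest node is 14, reached by 4-9-8-14.
That path has 3 edges, so the height is 3.

3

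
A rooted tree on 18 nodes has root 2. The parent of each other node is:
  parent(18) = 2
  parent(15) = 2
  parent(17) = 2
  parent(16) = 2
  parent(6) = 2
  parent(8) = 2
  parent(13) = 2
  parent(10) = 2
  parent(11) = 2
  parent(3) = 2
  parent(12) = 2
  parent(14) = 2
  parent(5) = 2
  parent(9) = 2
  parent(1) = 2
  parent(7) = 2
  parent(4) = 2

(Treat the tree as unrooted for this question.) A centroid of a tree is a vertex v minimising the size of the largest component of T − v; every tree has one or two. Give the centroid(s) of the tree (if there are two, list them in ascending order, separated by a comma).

2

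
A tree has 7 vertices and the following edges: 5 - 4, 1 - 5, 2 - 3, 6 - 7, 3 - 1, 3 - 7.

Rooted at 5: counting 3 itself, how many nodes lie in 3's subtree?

Descendants of 3 (including itself): 3, 7, 2, 6. That's 4.

4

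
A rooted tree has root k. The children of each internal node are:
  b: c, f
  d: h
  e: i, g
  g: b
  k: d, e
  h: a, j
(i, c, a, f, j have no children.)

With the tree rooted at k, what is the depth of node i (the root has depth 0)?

k–e–i — 2 edges.

2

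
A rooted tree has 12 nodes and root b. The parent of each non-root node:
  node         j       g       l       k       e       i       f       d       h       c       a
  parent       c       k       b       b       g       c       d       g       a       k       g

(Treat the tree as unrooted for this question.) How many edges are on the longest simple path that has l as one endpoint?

5

The node farthest from l is f (h also at distance 5), via l – b – k – g – d – f — 5 edges.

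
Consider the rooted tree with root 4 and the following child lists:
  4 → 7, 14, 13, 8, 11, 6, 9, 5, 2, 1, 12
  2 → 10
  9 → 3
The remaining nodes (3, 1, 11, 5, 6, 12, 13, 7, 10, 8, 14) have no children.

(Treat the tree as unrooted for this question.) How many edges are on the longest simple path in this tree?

A longest path is 3–9–4–2–10, with 4 edges.

4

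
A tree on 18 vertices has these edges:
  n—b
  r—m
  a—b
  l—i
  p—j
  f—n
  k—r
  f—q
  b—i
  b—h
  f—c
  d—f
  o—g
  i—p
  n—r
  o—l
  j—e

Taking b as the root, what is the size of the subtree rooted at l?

3

The subtree rooted at l contains: l, o, g — 3 nodes.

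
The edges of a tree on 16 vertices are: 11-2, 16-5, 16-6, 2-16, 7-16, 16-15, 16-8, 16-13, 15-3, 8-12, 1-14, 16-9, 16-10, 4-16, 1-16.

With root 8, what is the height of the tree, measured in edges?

3

14 sits deepest: 8-16-1-14 — 3 edges from the root.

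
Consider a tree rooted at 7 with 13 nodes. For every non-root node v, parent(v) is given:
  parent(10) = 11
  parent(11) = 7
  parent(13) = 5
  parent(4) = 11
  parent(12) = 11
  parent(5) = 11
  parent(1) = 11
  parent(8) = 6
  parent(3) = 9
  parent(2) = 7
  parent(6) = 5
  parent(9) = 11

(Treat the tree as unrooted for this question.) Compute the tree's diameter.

BFS from 8 reaches 3 last, at distance 5; BFS from 3 confirms no node is farther.
Path: 8 - 6 - 5 - 11 - 9 - 3.

5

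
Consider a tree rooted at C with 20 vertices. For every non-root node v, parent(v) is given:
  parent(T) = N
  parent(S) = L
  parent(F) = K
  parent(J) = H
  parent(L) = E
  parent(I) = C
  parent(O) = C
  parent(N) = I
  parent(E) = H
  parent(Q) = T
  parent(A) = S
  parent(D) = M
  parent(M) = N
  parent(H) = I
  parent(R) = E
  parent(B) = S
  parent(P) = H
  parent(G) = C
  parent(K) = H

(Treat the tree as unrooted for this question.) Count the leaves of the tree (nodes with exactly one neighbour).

10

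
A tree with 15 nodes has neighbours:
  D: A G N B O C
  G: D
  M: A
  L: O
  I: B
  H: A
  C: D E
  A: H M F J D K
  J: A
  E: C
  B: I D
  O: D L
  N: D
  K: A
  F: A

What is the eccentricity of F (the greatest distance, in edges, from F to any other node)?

4

Distances from F peak at 4, attained at I (L, E also at distance 4).
F-A-D-B-I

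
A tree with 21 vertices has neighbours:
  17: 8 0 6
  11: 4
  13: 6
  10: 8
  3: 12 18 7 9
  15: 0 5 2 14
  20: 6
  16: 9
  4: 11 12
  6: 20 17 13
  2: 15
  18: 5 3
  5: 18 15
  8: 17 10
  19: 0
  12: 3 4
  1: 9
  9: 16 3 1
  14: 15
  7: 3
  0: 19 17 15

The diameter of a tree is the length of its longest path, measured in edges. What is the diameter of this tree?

10

A longest path is 20-6-17-0-15-5-18-3-12-4-11, with 10 edges.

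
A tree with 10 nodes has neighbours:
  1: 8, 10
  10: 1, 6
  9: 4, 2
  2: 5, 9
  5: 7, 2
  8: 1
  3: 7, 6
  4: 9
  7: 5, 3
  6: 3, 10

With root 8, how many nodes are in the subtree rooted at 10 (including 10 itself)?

Descendants of 10 (including itself): 10, 6, 3, 7, 5, 2, 9, 4. That's 8.

8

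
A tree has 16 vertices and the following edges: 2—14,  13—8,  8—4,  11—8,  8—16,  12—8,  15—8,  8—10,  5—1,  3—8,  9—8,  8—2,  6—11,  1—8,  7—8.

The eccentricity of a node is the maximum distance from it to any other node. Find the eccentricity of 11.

3

The node farthest from 11 is 5 (14 also at distance 3), via 11 – 8 – 1 – 5 — 3 edges.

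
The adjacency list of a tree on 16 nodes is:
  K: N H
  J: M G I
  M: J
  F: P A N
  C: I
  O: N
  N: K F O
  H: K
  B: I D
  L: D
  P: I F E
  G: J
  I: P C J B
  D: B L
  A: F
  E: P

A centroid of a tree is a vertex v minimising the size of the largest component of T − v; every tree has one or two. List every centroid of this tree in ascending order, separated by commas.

I, P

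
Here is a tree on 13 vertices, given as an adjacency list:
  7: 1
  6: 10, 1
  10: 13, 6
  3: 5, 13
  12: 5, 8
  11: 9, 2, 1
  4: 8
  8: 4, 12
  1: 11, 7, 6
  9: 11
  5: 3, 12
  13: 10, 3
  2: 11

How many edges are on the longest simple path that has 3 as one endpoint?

6

A farthest node from 3 is 2 (9 also at distance 6).
The path 3–13–10–6–1–11–2 has 6 edges.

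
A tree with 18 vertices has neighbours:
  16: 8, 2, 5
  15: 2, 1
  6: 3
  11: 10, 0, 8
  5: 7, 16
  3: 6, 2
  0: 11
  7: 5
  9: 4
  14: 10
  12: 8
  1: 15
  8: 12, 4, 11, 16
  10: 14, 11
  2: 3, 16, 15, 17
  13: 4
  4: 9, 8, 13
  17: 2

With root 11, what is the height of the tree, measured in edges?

5

The longest root-to-leaf path is 11 – 8 – 16 – 2 – 3 – 6 (5 edges).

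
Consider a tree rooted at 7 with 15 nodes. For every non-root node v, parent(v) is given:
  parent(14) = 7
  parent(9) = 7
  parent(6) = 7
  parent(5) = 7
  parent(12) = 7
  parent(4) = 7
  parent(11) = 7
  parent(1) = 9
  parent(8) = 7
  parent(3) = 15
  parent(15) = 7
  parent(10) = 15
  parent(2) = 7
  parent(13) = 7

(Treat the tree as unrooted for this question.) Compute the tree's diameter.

4

BFS from 10 reaches 1 last, at distance 4; BFS from 1 confirms no node is farther.
Path: 10–15–7–9–1.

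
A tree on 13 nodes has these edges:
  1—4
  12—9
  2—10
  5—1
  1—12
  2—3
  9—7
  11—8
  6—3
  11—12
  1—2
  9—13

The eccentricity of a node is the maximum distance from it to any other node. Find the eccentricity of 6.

6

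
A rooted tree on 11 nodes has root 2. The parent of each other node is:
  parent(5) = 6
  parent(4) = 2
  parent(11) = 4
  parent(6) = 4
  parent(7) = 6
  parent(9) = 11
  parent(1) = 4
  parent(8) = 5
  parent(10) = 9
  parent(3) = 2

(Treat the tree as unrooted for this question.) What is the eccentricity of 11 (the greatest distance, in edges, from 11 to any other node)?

4

The node farthest from 11 is 8, via 11-4-6-5-8 — 4 edges.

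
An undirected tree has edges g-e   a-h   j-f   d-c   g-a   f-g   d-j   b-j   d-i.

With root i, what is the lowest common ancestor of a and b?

j

Path a→root: a g f j d i; path b→root: b j d i.
First common node: j.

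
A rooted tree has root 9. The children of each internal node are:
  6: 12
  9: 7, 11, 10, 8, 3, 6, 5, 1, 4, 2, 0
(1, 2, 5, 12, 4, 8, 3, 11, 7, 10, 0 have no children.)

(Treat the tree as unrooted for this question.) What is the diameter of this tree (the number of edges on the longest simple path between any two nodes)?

Starting from 12, a farthest node is 7 at distance 3.
One longest path: 12 – 6 – 9 – 7.
So the diameter is 3.

3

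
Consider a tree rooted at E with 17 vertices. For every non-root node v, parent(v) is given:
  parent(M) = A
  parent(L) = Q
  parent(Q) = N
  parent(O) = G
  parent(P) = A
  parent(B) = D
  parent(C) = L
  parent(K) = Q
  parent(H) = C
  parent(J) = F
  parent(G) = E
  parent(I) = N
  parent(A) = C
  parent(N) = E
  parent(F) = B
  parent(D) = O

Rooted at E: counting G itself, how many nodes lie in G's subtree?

The subtree rooted at G contains: G, O, D, B, F, J — 6 nodes.

6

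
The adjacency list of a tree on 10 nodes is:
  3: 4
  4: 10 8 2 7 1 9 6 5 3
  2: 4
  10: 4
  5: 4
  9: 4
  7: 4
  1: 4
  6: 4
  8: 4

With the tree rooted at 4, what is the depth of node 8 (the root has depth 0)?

Climbing from 8 to the root: 8 → 4. That's 1 steps.

1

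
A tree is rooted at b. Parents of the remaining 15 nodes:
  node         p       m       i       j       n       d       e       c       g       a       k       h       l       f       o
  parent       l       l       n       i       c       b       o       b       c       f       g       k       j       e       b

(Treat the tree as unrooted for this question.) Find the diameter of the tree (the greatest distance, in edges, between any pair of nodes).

A longest path is p-l-j-i-n-c-b-o-e-f-a, with 10 edges.

10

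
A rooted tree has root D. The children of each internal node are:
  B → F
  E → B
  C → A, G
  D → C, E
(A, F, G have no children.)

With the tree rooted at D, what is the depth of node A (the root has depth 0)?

Climbing from A to the root: A → C → D. That's 2 steps.

2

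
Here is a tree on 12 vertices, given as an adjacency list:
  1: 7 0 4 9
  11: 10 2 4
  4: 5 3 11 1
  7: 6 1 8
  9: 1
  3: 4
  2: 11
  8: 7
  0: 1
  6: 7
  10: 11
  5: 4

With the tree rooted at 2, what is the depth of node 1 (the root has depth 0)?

Path from 2 to 1: 2–11–4–1, which has 3 edges.

3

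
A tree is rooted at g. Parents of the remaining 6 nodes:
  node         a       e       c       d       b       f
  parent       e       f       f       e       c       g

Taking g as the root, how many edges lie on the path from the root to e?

Path from g to e: g–f–e, which has 2 edges.

2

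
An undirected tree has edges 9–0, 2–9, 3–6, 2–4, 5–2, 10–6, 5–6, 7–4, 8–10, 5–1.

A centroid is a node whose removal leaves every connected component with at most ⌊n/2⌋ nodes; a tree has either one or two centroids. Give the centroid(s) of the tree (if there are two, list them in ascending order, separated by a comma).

5

If 5 is removed the pieces have sizes 5, 4, 1, all ≤ ⌊11/2⌋ = 5.
Every other node leaves some component of size > 5, so the centroid is unique.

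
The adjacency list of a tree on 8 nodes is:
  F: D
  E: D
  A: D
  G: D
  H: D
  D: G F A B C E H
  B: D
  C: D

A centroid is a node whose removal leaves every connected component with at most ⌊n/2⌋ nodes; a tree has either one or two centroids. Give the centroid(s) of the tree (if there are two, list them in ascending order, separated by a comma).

D

If D is removed the pieces have sizes 1, 1, 1, 1, 1, 1, 1, all ≤ ⌊8/2⌋ = 4.
No neighbour of D does as well, so D is the unique centroid.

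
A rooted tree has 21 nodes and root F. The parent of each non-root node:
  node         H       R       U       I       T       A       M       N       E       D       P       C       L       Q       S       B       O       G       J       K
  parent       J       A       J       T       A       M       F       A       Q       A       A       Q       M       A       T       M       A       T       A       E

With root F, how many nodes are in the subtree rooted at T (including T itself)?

4

Descendants of T (including itself): T, I, G, S. That's 4.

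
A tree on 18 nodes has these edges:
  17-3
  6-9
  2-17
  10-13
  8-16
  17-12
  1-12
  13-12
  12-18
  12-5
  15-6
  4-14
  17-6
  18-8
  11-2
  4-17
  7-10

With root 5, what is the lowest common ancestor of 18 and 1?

Path 18→root: 18 12 5; path 1→root: 1 12 5.
First common node: 12.

12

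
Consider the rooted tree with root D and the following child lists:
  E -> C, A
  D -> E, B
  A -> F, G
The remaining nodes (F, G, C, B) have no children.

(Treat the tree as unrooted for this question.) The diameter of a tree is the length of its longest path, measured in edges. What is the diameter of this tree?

Starting from B, a farthest node is F at distance 4.
One longest path: B–D–E–A–F.
So the diameter is 4.

4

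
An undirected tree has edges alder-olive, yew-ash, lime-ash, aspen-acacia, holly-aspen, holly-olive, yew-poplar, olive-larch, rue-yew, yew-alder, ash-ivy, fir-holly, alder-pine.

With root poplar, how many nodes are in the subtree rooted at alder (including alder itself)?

8

The subtree rooted at alder contains: alder, olive, pine, holly, larch, aspen, fir, acacia — 8 nodes.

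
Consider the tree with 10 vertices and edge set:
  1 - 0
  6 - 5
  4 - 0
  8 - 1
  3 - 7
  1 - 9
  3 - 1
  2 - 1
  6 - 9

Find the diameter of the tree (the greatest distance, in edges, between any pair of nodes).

5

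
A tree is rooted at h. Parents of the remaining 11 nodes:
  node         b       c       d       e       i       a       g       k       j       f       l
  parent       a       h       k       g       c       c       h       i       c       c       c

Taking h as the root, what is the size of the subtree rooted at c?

The subtree rooted at c contains: c, i, a, j, f, l, k, b, d — 9 nodes.

9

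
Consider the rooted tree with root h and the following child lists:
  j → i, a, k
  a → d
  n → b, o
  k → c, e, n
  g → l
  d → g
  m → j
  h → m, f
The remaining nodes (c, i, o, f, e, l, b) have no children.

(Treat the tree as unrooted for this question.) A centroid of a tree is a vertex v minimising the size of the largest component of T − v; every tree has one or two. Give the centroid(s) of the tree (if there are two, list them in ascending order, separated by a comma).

j

If j is removed the pieces have sizes 6, 4, 3, 1, all ≤ ⌊15/2⌋ = 7.
No neighbour of j does as well, so j is the unique centroid.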